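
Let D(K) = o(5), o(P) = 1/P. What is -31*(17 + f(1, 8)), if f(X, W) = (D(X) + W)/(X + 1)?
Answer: -6541/10 ≈ -654.10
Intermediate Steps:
D(K) = ⅕ (D(K) = 1/5 = ⅕)
f(X, W) = (⅕ + W)/(1 + X) (f(X, W) = (⅕ + W)/(X + 1) = (⅕ + W)/(1 + X))
-31*(17 + f(1, 8)) = -31*(17 + (⅕ + 8)/(1 + 1)) = -31*(17 + (41/5)/2) = -31*(17 + (½)*(41/5)) = -31*(17 + 41/10) = -31*211/10 = -6541/10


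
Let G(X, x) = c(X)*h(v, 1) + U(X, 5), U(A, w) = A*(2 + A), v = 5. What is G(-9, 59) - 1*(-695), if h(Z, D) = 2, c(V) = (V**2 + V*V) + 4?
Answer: 1090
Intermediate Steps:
c(V) = 4 + 2*V**2 (c(V) = (V**2 + V**2) + 4 = 2*V**2 + 4 = 4 + 2*V**2)
G(X, x) = 8 + 4*X**2 + X*(2 + X) (G(X, x) = (4 + 2*X**2)*2 + X*(2 + X) = (8 + 4*X**2) + X*(2 + X) = 8 + 4*X**2 + X*(2 + X))
G(-9, 59) - 1*(-695) = (8 + 2*(-9) + 5*(-9)**2) - 1*(-695) = (8 - 18 + 5*81) + 695 = (8 - 18 + 405) + 695 = 395 + 695 = 1090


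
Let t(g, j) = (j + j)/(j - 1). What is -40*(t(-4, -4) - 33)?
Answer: 1256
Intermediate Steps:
t(g, j) = 2*j/(-1 + j) (t(g, j) = (2*j)/(-1 + j) = 2*j/(-1 + j))
-40*(t(-4, -4) - 33) = -40*(2*(-4)/(-1 - 4) - 33) = -40*(2*(-4)/(-5) - 33) = -40*(2*(-4)*(-1/5) - 33) = -40*(8/5 - 33) = -40*(-157/5) = 1256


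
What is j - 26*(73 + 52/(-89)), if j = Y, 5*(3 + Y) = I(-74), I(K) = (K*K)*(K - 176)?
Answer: -24536037/89 ≈ -2.7569e+5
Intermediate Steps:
I(K) = K**2*(-176 + K)
Y = -273803 (Y = -3 + ((-74)**2*(-176 - 74))/5 = -3 + (5476*(-250))/5 = -3 + (1/5)*(-1369000) = -3 - 273800 = -273803)
j = -273803
j - 26*(73 + 52/(-89)) = -273803 - 26*(73 + 52/(-89)) = -273803 - 26*(73 + 52*(-1/89)) = -273803 - 26*(73 - 52/89) = -273803 - 26*6445/89 = -273803 - 167570/89 = -24536037/89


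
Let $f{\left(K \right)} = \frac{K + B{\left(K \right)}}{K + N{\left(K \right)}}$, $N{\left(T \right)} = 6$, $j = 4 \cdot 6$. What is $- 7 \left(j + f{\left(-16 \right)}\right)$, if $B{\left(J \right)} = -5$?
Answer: $- \frac{1827}{10} \approx -182.7$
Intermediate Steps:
$j = 24$
$f{\left(K \right)} = \frac{-5 + K}{6 + K}$ ($f{\left(K \right)} = \frac{K - 5}{K + 6} = \frac{-5 + K}{6 + K}$)
$- 7 \left(j + f{\left(-16 \right)}\right) = - 7 \left(24 + \frac{-5 - 16}{6 - 16}\right) = - 7 \left(24 + \frac{1}{-10} \left(-21\right)\right) = - 7 \left(24 - - \frac{21}{10}\right) = - 7 \left(24 + \frac{21}{10}\right) = \left(-7\right) \frac{261}{10} = - \frac{1827}{10}$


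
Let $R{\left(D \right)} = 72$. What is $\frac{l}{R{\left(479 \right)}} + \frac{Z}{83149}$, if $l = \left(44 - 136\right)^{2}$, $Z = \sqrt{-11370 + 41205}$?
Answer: $\frac{1058}{9} + \frac{3 \sqrt{3315}}{83149} \approx 117.56$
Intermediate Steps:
$Z = 3 \sqrt{3315}$ ($Z = \sqrt{29835} = 3 \sqrt{3315} \approx 172.73$)
$l = 8464$ ($l = \left(-92\right)^{2} = 8464$)
$\frac{l}{R{\left(479 \right)}} + \frac{Z}{83149} = \frac{8464}{72} + \frac{3 \sqrt{3315}}{83149} = 8464 \cdot \frac{1}{72} + 3 \sqrt{3315} \cdot \frac{1}{83149} = \frac{1058}{9} + \frac{3 \sqrt{3315}}{83149}$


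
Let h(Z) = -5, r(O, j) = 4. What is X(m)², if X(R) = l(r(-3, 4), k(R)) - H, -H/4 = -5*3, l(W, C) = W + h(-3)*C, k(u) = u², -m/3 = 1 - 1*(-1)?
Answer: 55696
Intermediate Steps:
m = -6 (m = -3*(1 - 1*(-1)) = -3*(1 + 1) = -3*2 = -6)
l(W, C) = W - 5*C
H = 60 (H = -(-20)*3 = -4*(-15) = 60)
X(R) = -56 - 5*R² (X(R) = (4 - 5*R²) - 1*60 = (4 - 5*R²) - 60 = -56 - 5*R²)
X(m)² = (-56 - 5*(-6)²)² = (-56 - 5*36)² = (-56 - 180)² = (-236)² = 55696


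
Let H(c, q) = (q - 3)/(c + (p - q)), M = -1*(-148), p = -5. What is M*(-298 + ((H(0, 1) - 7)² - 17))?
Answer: -360380/9 ≈ -40042.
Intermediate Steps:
M = 148
H(c, q) = (-3 + q)/(-5 + c - q) (H(c, q) = (q - 3)/(c + (-5 - q)) = (-3 + q)/(-5 + c - q))
M*(-298 + ((H(0, 1) - 7)² - 17)) = 148*(-298 + (((3 - 1*1)/(5 + 1 - 1*0) - 7)² - 17)) = 148*(-298 + (((3 - 1)/(5 + 1 + 0) - 7)² - 17)) = 148*(-298 + ((2/6 - 7)² - 17)) = 148*(-298 + (((⅙)*2 - 7)² - 17)) = 148*(-298 + ((⅓ - 7)² - 17)) = 148*(-298 + ((-20/3)² - 17)) = 148*(-298 + (400/9 - 17)) = 148*(-298 + 247/9) = 148*(-2435/9) = -360380/9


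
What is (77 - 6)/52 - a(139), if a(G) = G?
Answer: -7157/52 ≈ -137.63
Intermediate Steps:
(77 - 6)/52 - a(139) = (77 - 6)/52 - 1*139 = (1/52)*71 - 139 = 71/52 - 139 = -7157/52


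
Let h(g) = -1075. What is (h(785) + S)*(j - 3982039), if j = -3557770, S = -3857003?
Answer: 29089171227102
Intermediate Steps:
(h(785) + S)*(j - 3982039) = (-1075 - 3857003)*(-3557770 - 3982039) = -3858078*(-7539809) = 29089171227102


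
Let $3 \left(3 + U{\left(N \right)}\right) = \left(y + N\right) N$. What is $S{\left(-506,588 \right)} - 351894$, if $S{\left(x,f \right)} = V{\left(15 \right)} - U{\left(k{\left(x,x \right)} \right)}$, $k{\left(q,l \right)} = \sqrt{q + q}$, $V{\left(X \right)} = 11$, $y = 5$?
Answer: $- \frac{1054628}{3} - \frac{10 i \sqrt{253}}{3} \approx -3.5154 \cdot 10^{5} - 53.02 i$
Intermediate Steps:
$k{\left(q,l \right)} = \sqrt{2} \sqrt{q}$ ($k{\left(q,l \right)} = \sqrt{2 q} = \sqrt{2} \sqrt{q}$)
$U{\left(N \right)} = -3 + \frac{N \left(5 + N\right)}{3}$ ($U{\left(N \right)} = -3 + \frac{\left(5 + N\right) N}{3} = -3 + \frac{N \left(5 + N\right)}{3}$)
$S{\left(x,f \right)} = 14 - \frac{2 x}{3} - \frac{5 \sqrt{2} \sqrt{x}}{3}$ ($S{\left(x,f \right)} = 11 - \left(-3 + \frac{\left(\sqrt{2} \sqrt{x}\right)^{2}}{3} + \frac{5 \sqrt{2} \sqrt{x}}{3}\right) = 11 - \left(-3 + \frac{2 x}{3} + \frac{5 \sqrt{2} \sqrt{x}}{3}\right) = 14 - \frac{2 x}{3} - \frac{5 \sqrt{2} \sqrt{x}}{3}$)
$S{\left(-506,588 \right)} - 351894 = \left(14 - - \frac{1012}{3} - \frac{5 \sqrt{2} \sqrt{-506}}{3}\right) - 351894 = \left(14 + \frac{1012}{3} - \frac{5 \sqrt{2} i \sqrt{506}}{3}\right) - 351894 = \left(14 + \frac{1012}{3} - \frac{10 i \sqrt{253}}{3}\right) - 351894 = \left(\frac{1054}{3} - \frac{10 i \sqrt{253}}{3}\right) - 351894 = - \frac{1054628}{3} - \frac{10 i \sqrt{253}}{3}$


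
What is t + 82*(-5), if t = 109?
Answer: -301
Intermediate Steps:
t + 82*(-5) = 109 + 82*(-5) = 109 - 410 = -301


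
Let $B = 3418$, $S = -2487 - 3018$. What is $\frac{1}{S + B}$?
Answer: $- \frac{1}{2087} \approx -0.00047916$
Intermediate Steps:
$S = -5505$ ($S = -2487 - 3018 = -5505$)
$\frac{1}{S + B} = \frac{1}{-5505 + 3418} = \frac{1}{-2087} = - \frac{1}{2087}$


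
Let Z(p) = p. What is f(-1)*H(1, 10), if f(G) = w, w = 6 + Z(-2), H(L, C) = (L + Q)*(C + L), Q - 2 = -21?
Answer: -792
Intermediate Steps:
Q = -19 (Q = 2 - 21 = -19)
H(L, C) = (-19 + L)*(C + L) (H(L, C) = (L - 19)*(C + L) = (-19 + L)*(C + L))
w = 4 (w = 6 - 2 = 4)
f(G) = 4
f(-1)*H(1, 10) = 4*(1² - 19*10 - 19*1 + 10*1) = 4*(1 - 190 - 19 + 10) = 4*(-198) = -792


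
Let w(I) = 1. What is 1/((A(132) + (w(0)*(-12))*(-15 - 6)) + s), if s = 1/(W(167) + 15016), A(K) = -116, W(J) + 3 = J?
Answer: 15180/2064481 ≈ 0.0073529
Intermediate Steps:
W(J) = -3 + J
s = 1/15180 (s = 1/((-3 + 167) + 15016) = 1/(164 + 15016) = 1/15180 ≈ 6.5876e-5)
1/((A(132) + (w(0)*(-12))*(-15 - 6)) + s) = 1/((-116 + (1*(-12))*(-15 - 6)) + 1/15180) = 1/((-116 - 12*(-21)) + 1/15180) = 1/((-116 + 252) + 1/15180) = 1/(136 + 1/15180) = 1/(2064481/15180) = 15180/2064481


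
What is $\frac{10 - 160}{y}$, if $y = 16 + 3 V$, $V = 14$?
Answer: $- \frac{75}{29} \approx -2.5862$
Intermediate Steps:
$y = 58$ ($y = 16 + 3 \cdot 14 = 16 + 42 = 58$)
$\frac{10 - 160}{y} = \frac{10 - 160}{58} = \left(10 - 160\right) \frac{1}{58} = \left(-150\right) \frac{1}{58} = - \frac{75}{29}$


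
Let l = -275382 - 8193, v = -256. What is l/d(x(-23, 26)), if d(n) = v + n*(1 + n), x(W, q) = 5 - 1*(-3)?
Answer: 283575/184 ≈ 1541.2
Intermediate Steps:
x(W, q) = 8 (x(W, q) = 5 + 3 = 8)
l = -283575
d(n) = -256 + n*(1 + n)
l/d(x(-23, 26)) = -283575/(-256 + 8 + 8²) = -283575/(-256 + 8 + 64) = -283575/(-184) = -283575*(-1/184) = 283575/184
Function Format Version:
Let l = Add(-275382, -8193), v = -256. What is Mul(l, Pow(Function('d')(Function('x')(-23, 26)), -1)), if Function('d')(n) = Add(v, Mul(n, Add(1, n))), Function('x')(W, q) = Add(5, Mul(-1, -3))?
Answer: Rational(283575, 184) ≈ 1541.2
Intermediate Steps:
Function('x')(W, q) = 8 (Function('x')(W, q) = Add(5, 3) = 8)
l = -283575
Function('d')(n) = Add(-256, Mul(n, Add(1, n)))
Mul(l, Pow(Function('d')(Function('x')(-23, 26)), -1)) = Mul(-283575, Pow(Add(-256, 8, Pow(8, 2)), -1)) = Mul(-283575, Pow(Add(-256, 8, 64), -1)) = Mul(-283575, Pow(-184, -1)) = Mul(-283575, Rational(-1, 184)) = Rational(283575, 184)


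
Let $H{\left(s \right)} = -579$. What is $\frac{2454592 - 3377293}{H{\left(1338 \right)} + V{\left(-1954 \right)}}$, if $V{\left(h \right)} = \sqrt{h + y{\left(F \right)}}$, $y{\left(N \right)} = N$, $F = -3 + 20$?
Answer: $\frac{534243879}{337178} + \frac{922701 i \sqrt{1937}}{337178} \approx 1584.5 + 120.44 i$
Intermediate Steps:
$F = 17$
$V{\left(h \right)} = \sqrt{17 + h}$ ($V{\left(h \right)} = \sqrt{h + 17} = \sqrt{17 + h}$)
$\frac{2454592 - 3377293}{H{\left(1338 \right)} + V{\left(-1954 \right)}} = \frac{2454592 - 3377293}{-579 + \sqrt{17 - 1954}} = - \frac{922701}{-579 + \sqrt{-1937}} = - \frac{922701}{-579 + i \sqrt{1937}}$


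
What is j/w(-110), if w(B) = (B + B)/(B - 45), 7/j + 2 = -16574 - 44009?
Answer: -31/380820 ≈ -8.1403e-5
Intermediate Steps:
j = -1/8655 (j = 7/(-2 + (-16574 - 44009)) = 7/(-2 - 60583) = 7/(-60585) = 7*(-1/60585) = -1/8655 ≈ -0.00011554)
w(B) = 2*B/(-45 + B) (w(B) = (2*B)/(-45 + B) = 2*B/(-45 + B))
j/w(-110) = -1/(8655*(2*(-110)/(-45 - 110))) = -1/(8655*(2*(-110)/(-155))) = -1/(8655*(2*(-110)*(-1/155))) = -1/(8655*44/31) = -1/8655*31/44 = -31/380820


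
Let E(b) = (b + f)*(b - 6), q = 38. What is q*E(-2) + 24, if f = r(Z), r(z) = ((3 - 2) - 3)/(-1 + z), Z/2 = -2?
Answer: 2552/5 ≈ 510.40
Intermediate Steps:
Z = -4 (Z = 2*(-2) = -4)
r(z) = -2/(-1 + z) (r(z) = (1 - 3)/(-1 + z) = -2/(-1 + z))
f = ⅖ (f = -2/(-1 - 4) = -2/(-5) = -2*(-⅕) = ⅖ ≈ 0.40000)
E(b) = (-6 + b)*(⅖ + b) (E(b) = (b + ⅖)*(b - 6) = (⅖ + b)*(-6 + b) = (-6 + b)*(⅖ + b))
q*E(-2) + 24 = 38*(-12/5 + (-2)² - 28/5*(-2)) + 24 = 38*(-12/5 + 4 + 56/5) + 24 = 38*(64/5) + 24 = 2432/5 + 24 = 2552/5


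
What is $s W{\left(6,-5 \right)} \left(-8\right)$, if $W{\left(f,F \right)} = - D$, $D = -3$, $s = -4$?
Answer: $96$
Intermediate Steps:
$W{\left(f,F \right)} = 3$ ($W{\left(f,F \right)} = \left(-1\right) \left(-3\right) = 3$)
$s W{\left(6,-5 \right)} \left(-8\right) = \left(-4\right) 3 \left(-8\right) = \left(-12\right) \left(-8\right) = 96$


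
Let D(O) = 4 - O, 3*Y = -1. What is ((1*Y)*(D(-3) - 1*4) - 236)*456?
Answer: -108072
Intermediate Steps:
Y = -1/3 (Y = (1/3)*(-1) = -1/3 ≈ -0.33333)
((1*Y)*(D(-3) - 1*4) - 236)*456 = ((1*(-1/3))*((4 - 1*(-3)) - 1*4) - 236)*456 = (-((4 + 3) - 4)/3 - 236)*456 = (-(7 - 4)/3 - 236)*456 = (-1/3*3 - 236)*456 = (-1 - 236)*456 = -237*456 = -108072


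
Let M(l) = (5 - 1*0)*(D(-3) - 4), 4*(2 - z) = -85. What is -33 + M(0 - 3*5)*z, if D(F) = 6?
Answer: 399/2 ≈ 199.50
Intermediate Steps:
z = 93/4 (z = 2 - 1/4*(-85) = 2 + 85/4 = 93/4 ≈ 23.250)
M(l) = 10 (M(l) = (5 - 1*0)*(6 - 4) = (5 + 0)*2 = 5*2 = 10)
-33 + M(0 - 3*5)*z = -33 + 10*(93/4) = -33 + 465/2 = 399/2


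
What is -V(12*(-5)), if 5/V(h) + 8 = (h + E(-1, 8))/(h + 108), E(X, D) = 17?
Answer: 240/427 ≈ 0.56206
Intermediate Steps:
V(h) = 5/(-8 + (17 + h)/(108 + h)) (V(h) = 5/(-8 + (h + 17)/(h + 108)) = 5/(-8 + (17 + h)/(108 + h)))
-V(12*(-5)) = -5*(-108 - 12*(-5))/(7*(121 + 12*(-5))) = -5*(-108 - 1*(-60))/(7*(121 - 60)) = -5*(-108 + 60)/(7*61) = -5*(-48)/(7*61) = -1*(-240/427) = 240/427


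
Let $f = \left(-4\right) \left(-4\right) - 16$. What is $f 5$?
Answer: $0$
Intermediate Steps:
$f = 0$ ($f = 16 - 16 = 0$)
$f 5 = 0 \cdot 5 = 0$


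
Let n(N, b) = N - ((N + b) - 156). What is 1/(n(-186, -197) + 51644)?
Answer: 1/51997 ≈ 1.9232e-5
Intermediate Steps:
n(N, b) = 156 - b (n(N, b) = N - (-156 + N + b) = N + (156 - N - b) = 156 - b)
1/(n(-186, -197) + 51644) = 1/((156 - 1*(-197)) + 51644) = 1/((156 + 197) + 51644) = 1/(353 + 51644) = 1/51997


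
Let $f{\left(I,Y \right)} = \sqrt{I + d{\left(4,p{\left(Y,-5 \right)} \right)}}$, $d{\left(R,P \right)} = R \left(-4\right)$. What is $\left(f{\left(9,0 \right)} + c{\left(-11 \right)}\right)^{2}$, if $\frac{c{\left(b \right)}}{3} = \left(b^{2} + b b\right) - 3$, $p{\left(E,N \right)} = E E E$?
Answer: $\left(717 + i \sqrt{7}\right)^{2} \approx 5.1408 \cdot 10^{5} + 3794.0 i$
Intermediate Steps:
$p{\left(E,N \right)} = E^{3}$ ($p{\left(E,N \right)} = E^{2} E = E^{3}$)
$d{\left(R,P \right)} = - 4 R$
$c{\left(b \right)} = -9 + 6 b^{2}$ ($c{\left(b \right)} = 3 \left(\left(b^{2} + b b\right) - 3\right) = 3 \left(\left(b^{2} + b^{2}\right) - 3\right) = 3 \left(2 b^{2} - 3\right) = 3 \left(-3 + 2 b^{2}\right) = -9 + 6 b^{2}$)
$f{\left(I,Y \right)} = \sqrt{-16 + I}$ ($f{\left(I,Y \right)} = \sqrt{I - 16} = \sqrt{-16 + I}$)
$\left(f{\left(9,0 \right)} + c{\left(-11 \right)}\right)^{2} = \left(\sqrt{-16 + 9} - \left(9 - 6 \left(-11\right)^{2}\right)\right)^{2} = \left(\sqrt{-7} + \left(-9 + 6 \cdot 121\right)\right)^{2} = \left(i \sqrt{7} + \left(-9 + 726\right)\right)^{2} = \left(i \sqrt{7} + 717\right)^{2} = \left(717 + i \sqrt{7}\right)^{2}$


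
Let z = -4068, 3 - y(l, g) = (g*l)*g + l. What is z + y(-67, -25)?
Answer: 37877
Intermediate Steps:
y(l, g) = 3 - l - l*g² (y(l, g) = 3 - ((g*l)*g + l) = 3 - (l*g² + l) = 3 - (l + l*g²) = 3 + (-l - l*g²) = 3 - l - l*g²)
z + y(-67, -25) = -4068 + (3 - 1*(-67) - 1*(-67)*(-25)²) = -4068 + (3 + 67 - 1*(-67)*625) = -4068 + (3 + 67 + 41875) = -4068 + 41945 = 37877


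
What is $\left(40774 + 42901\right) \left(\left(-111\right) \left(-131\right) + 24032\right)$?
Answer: $3227595775$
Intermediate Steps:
$\left(40774 + 42901\right) \left(\left(-111\right) \left(-131\right) + 24032\right) = 83675 \left(14541 + 24032\right) = 83675 \cdot 38573 = 3227595775$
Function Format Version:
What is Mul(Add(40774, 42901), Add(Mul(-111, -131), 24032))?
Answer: 3227595775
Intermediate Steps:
Mul(Add(40774, 42901), Add(Mul(-111, -131), 24032)) = Mul(83675, Add(14541, 24032)) = Mul(83675, 38573) = 3227595775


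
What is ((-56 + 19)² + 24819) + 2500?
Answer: 28688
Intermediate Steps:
((-56 + 19)² + 24819) + 2500 = ((-37)² + 24819) + 2500 = (1369 + 24819) + 2500 = 26188 + 2500 = 28688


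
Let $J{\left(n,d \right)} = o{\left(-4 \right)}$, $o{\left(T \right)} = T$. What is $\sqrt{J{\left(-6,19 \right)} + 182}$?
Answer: $\sqrt{178} \approx 13.342$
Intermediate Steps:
$J{\left(n,d \right)} = -4$
$\sqrt{J{\left(-6,19 \right)} + 182} = \sqrt{-4 + 182} = \sqrt{178}$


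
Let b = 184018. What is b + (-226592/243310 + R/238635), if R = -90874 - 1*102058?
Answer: 1068440396640646/5806228185 ≈ 1.8402e+5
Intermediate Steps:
R = -192932 (R = -90874 - 102058 = -192932)
b + (-226592/243310 + R/238635) = 184018 + (-226592/243310 - 192932/238635) = 184018 + (-226592*1/243310 - 192932*1/238635) = 184018 + (-113296/121655 - 192932/238635) = 184018 - 10101506684/5806228185 = 1068440396640646/5806228185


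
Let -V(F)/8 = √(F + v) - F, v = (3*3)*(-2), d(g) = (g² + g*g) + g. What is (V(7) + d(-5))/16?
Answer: 101/16 - I*√11/2 ≈ 6.3125 - 1.6583*I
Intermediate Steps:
d(g) = g + 2*g² (d(g) = (g² + g²) + g = 2*g² + g = g + 2*g²)
v = -18 (v = 9*(-2) = -18)
V(F) = -8*√(-18 + F) + 8*F (V(F) = -8*(√(F - 18) - F) = -8*(√(-18 + F) - F) = -8*√(-18 + F) + 8*F)
(V(7) + d(-5))/16 = ((-8*√(-18 + 7) + 8*7) - 5*(1 + 2*(-5)))/16 = ((-8*I*√11 + 56) - 5*(1 - 10))*(1/16) = ((-8*I*√11 + 56) - 5*(-9))*(1/16) = ((-8*I*√11 + 56) + 45)*(1/16) = ((56 - 8*I*√11) + 45)*(1/16) = (101 - 8*I*√11)*(1/16) = 101/16 - I*√11/2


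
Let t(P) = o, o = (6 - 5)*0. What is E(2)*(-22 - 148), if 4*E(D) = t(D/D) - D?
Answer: 85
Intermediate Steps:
o = 0 (o = 1*0 = 0)
t(P) = 0
E(D) = -D/4 (E(D) = (0 - D)/4 = (-D)/4 = -D/4)
E(2)*(-22 - 148) = (-¼*2)*(-22 - 148) = -½*(-170) = 85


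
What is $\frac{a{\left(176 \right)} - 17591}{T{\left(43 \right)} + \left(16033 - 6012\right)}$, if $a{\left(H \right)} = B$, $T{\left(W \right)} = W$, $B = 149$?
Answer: $- \frac{513}{296} \approx -1.7331$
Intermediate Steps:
$a{\left(H \right)} = 149$
$\frac{a{\left(176 \right)} - 17591}{T{\left(43 \right)} + \left(16033 - 6012\right)} = \frac{149 - 17591}{43 + \left(16033 - 6012\right)} = - \frac{17442}{43 + 10021} = - \frac{17442}{10064} = \left(-17442\right) \frac{1}{10064} = - \frac{513}{296}$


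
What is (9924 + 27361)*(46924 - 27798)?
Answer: 713112910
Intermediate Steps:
(9924 + 27361)*(46924 - 27798) = 37285*19126 = 713112910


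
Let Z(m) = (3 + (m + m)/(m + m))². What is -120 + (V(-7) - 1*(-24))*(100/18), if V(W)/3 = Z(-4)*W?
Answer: -5560/3 ≈ -1853.3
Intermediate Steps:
Z(m) = 16 (Z(m) = (3 + (2*m)/((2*m)))² = (3 + (2*m)*(1/(2*m)))² = (3 + 1)² = 4² = 16)
V(W) = 48*W (V(W) = 3*(16*W) = 48*W)
-120 + (V(-7) - 1*(-24))*(100/18) = -120 + (48*(-7) - 1*(-24))*(100/18) = -120 + (-336 + 24)*(100*(1/18)) = -120 - 312*50/9 = -120 - 5200/3 = -5560/3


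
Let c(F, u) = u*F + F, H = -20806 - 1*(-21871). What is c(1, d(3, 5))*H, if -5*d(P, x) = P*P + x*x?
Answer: -6177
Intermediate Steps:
H = 1065 (H = -20806 + 21871 = 1065)
d(P, x) = -P²/5 - x²/5 (d(P, x) = -(P*P + x*x)/5 = -(P² + x²)/5 = -P²/5 - x²/5)
c(F, u) = F + F*u (c(F, u) = F*u + F = F + F*u)
c(1, d(3, 5))*H = (1*(1 + (-⅕*3² - ⅕*5²)))*1065 = (1*(1 + (-⅕*9 - ⅕*25)))*1065 = (1*(1 + (-9/5 - 5)))*1065 = (1*(1 - 34/5))*1065 = (1*(-29/5))*1065 = -29/5*1065 = -6177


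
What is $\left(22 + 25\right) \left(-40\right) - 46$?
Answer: $-1926$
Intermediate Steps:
$\left(22 + 25\right) \left(-40\right) - 46 = 47 \left(-40\right) - 46 = -1880 - 46 = -1926$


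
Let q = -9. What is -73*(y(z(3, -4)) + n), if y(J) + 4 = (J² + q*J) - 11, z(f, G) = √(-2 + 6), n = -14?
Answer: 3139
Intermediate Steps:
z(f, G) = 2 (z(f, G) = √4 = 2)
y(J) = -15 + J² - 9*J (y(J) = -4 + ((J² - 9*J) - 11) = -4 + (-11 + J² - 9*J) = -15 + J² - 9*J)
-73*(y(z(3, -4)) + n) = -73*((-15 + 2² - 9*2) - 14) = -73*((-15 + 4 - 18) - 14) = -73*(-29 - 14) = -73*(-43) = 3139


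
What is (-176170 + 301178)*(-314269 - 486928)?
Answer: -100156034576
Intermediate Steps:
(-176170 + 301178)*(-314269 - 486928) = 125008*(-801197) = -100156034576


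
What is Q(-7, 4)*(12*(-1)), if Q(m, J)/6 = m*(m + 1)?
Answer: -3024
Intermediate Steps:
Q(m, J) = 6*m*(1 + m) (Q(m, J) = 6*(m*(m + 1)) = 6*(m*(1 + m)) = 6*m*(1 + m))
Q(-7, 4)*(12*(-1)) = (6*(-7)*(1 - 7))*(12*(-1)) = (6*(-7)*(-6))*(-12) = 252*(-12) = -3024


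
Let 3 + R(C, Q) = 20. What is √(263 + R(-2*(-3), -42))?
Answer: 2*√70 ≈ 16.733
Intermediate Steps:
R(C, Q) = 17 (R(C, Q) = -3 + 20 = 17)
√(263 + R(-2*(-3), -42)) = √(263 + 17) = √280 = 2*√70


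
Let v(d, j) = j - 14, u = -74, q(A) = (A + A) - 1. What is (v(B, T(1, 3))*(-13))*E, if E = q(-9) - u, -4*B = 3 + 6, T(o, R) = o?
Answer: 9295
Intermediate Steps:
q(A) = -1 + 2*A (q(A) = 2*A - 1 = -1 + 2*A)
B = -9/4 (B = -(3 + 6)/4 = -1/4*9 = -9/4 ≈ -2.2500)
v(d, j) = -14 + j
E = 55 (E = (-1 + 2*(-9)) - 1*(-74) = (-1 - 18) + 74 = -19 + 74 = 55)
(v(B, T(1, 3))*(-13))*E = ((-14 + 1)*(-13))*55 = -13*(-13)*55 = 169*55 = 9295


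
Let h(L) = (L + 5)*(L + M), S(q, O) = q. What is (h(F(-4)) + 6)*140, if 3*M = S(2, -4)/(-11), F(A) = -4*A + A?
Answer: 965440/33 ≈ 29256.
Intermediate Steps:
F(A) = -3*A
M = -2/33 (M = (2/(-11))/3 = (2*(-1/11))/3 = (1/3)*(-2/11) = -2/33 ≈ -0.060606)
h(L) = (5 + L)*(-2/33 + L) (h(L) = (L + 5)*(L - 2/33) = (5 + L)*(-2/33 + L))
(h(F(-4)) + 6)*140 = ((-10/33 + (-3*(-4))**2 + 163*(-3*(-4))/33) + 6)*140 = ((-10/33 + 12**2 + (163/33)*12) + 6)*140 = ((-10/33 + 144 + 652/11) + 6)*140 = (6698/33 + 6)*140 = (6896/33)*140 = 965440/33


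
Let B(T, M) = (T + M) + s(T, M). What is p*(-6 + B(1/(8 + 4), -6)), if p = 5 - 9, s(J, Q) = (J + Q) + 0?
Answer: 214/3 ≈ 71.333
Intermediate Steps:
s(J, Q) = J + Q
B(T, M) = 2*M + 2*T (B(T, M) = (T + M) + (T + M) = (M + T) + (M + T) = 2*M + 2*T)
p = -4
p*(-6 + B(1/(8 + 4), -6)) = -4*(-6 + (2*(-6) + 2/(8 + 4))) = -4*(-6 + (-12 + 2/12)) = -4*(-6 + (-12 + 2*(1/12))) = -4*(-6 + (-12 + 1/6)) = -4*(-6 - 71/6) = -4*(-107/6) = 214/3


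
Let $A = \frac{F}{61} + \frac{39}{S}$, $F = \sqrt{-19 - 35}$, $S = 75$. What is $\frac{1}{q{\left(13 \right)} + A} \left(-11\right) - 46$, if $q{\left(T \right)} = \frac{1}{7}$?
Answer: $\frac{- 24150 \sqrt{6} + 442921 i}{- 7076 i + 525 \sqrt{6}} \approx -62.064 + 2.9195 i$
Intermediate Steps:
$q{\left(T \right)} = \frac{1}{7}$
$F = 3 i \sqrt{6}$ ($F = \sqrt{-54} = 3 i \sqrt{6} \approx 7.3485 i$)
$A = \frac{13}{25} + \frac{3 i \sqrt{6}}{61}$ ($A = \frac{3 i \sqrt{6}}{61} + \frac{39}{75} = 3 i \sqrt{6} \cdot \frac{1}{61} + 39 \cdot \frac{1}{75} = \frac{3 i \sqrt{6}}{61} + \frac{13}{25} = \frac{13}{25} + \frac{3 i \sqrt{6}}{61} \approx 0.52 + 0.12047 i$)
$\frac{1}{q{\left(13 \right)} + A} \left(-11\right) - 46 = \frac{1}{\frac{1}{7} + \left(\frac{13}{25} + \frac{3 i \sqrt{6}}{61}\right)} \left(-11\right) - 46 = \frac{1}{\frac{116}{175} + \frac{3 i \sqrt{6}}{61}} \left(-11\right) - 46 = - \frac{11}{\frac{116}{175} + \frac{3 i \sqrt{6}}{61}} - 46 = -46 - \frac{11}{\frac{116}{175} + \frac{3 i \sqrt{6}}{61}}$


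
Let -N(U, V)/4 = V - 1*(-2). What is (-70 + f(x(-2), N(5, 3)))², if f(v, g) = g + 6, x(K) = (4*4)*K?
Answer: 7056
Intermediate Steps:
x(K) = 16*K
N(U, V) = -8 - 4*V (N(U, V) = -4*(V - 1*(-2)) = -4*(V + 2) = -4*(2 + V) = -8 - 4*V)
f(v, g) = 6 + g
(-70 + f(x(-2), N(5, 3)))² = (-70 + (6 + (-8 - 4*3)))² = (-70 + (6 + (-8 - 12)))² = (-70 + (6 - 20))² = (-70 - 14)² = (-84)² = 7056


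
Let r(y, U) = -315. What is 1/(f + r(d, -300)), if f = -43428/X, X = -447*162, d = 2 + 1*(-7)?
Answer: -12069/3794497 ≈ -0.0031807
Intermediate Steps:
d = -5 (d = 2 - 7 = -5)
X = -72414
f = 7238/12069 (f = -43428/(-72414) = -43428*(-1/72414) = 7238/12069 ≈ 0.59972)
1/(f + r(d, -300)) = 1/(7238/12069 - 315) = 1/(-3794497/12069) = -12069/3794497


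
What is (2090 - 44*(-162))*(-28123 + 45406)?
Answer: 159314694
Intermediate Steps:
(2090 - 44*(-162))*(-28123 + 45406) = (2090 + 7128)*17283 = 9218*17283 = 159314694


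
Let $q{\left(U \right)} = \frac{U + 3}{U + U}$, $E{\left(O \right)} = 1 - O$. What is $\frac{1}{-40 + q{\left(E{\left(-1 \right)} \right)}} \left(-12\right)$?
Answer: $\frac{48}{155} \approx 0.30968$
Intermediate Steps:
$q{\left(U \right)} = \frac{3 + U}{2 U}$
$\frac{1}{-40 + q{\left(E{\left(-1 \right)} \right)}} \left(-12\right) = \frac{1}{-40 + \frac{3 + \left(1 - -1\right)}{2 \left(1 - -1\right)}} \left(-12\right) = \frac{1}{-40 + \frac{3 + \left(1 + 1\right)}{2 \left(1 + 1\right)}} \left(-12\right) = \frac{1}{-40 + \frac{3 + 2}{2 \cdot 2}} \left(-12\right) = \frac{1}{-40 + \frac{1}{2} \cdot \frac{1}{2} \cdot 5} \left(-12\right) = \frac{1}{-40 + \frac{5}{4}} \left(-12\right) = \frac{1}{- \frac{155}{4}} \left(-12\right) = \left(- \frac{4}{155}\right) \left(-12\right) = \frac{48}{155}$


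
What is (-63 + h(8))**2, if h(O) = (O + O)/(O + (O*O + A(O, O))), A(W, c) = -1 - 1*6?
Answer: 16638241/4225 ≈ 3938.0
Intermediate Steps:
A(W, c) = -7 (A(W, c) = -1 - 6 = -7)
h(O) = 2*O/(-7 + O + O**2) (h(O) = (O + O)/(O + (O*O - 7)) = (2*O)/(O + (O**2 - 7)) = (2*O)/(O + (-7 + O**2)) = (2*O)/(-7 + O + O**2) = 2*O/(-7 + O + O**2))
(-63 + h(8))**2 = (-63 + 2*8/(-7 + 8 + 8**2))**2 = (-63 + 2*8/(-7 + 8 + 64))**2 = (-63 + 2*8/65)**2 = (-63 + 2*8*(1/65))**2 = (-63 + 16/65)**2 = (-4079/65)**2 = 16638241/4225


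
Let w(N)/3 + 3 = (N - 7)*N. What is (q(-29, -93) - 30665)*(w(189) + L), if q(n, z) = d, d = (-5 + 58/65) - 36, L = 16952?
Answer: -239773268984/65 ≈ -3.6888e+9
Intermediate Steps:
w(N) = -9 + 3*N*(-7 + N) (w(N) = -9 + 3*((N - 7)*N) = -9 + 3*((-7 + N)*N) = -9 + 3*(N*(-7 + N)) = -9 + 3*N*(-7 + N))
d = -2607/65 (d = (-5 + 58*(1/65)) - 36 = (-5 + 58/65) - 36 = -267/65 - 36 = -2607/65 ≈ -40.108)
q(n, z) = -2607/65
(q(-29, -93) - 30665)*(w(189) + L) = (-2607/65 - 30665)*((-9 - 21*189 + 3*189²) + 16952) = -1995832*((-9 - 3969 + 3*35721) + 16952)/65 = -1995832*((-9 - 3969 + 107163) + 16952)/65 = -1995832*(103185 + 16952)/65 = -1995832/65*120137 = -239773268984/65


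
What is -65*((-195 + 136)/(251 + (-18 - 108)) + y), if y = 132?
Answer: -213733/25 ≈ -8549.3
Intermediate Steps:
-65*((-195 + 136)/(251 + (-18 - 108)) + y) = -65*((-195 + 136)/(251 + (-18 - 108)) + 132) = -65*(-59/(251 - 126) + 132) = -65*(-59/125 + 132) = -65*16441/125 = -213733/25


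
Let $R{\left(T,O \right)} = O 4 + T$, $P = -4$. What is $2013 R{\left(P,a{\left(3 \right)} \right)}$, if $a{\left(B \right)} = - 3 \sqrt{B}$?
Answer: $-8052 - 24156 \sqrt{3} \approx -49891.0$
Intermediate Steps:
$R{\left(T,O \right)} = T + 4 O$ ($R{\left(T,O \right)} = 4 O + T = T + 4 O$)
$2013 R{\left(P,a{\left(3 \right)} \right)} = 2013 \left(-4 + 4 \left(- 3 \sqrt{3}\right)\right) = 2013 \left(-4 - 12 \sqrt{3}\right) = -8052 - 24156 \sqrt{3}$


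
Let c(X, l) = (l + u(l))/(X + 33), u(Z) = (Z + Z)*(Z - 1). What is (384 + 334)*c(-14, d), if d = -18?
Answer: 478188/19 ≈ 25168.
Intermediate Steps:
u(Z) = 2*Z*(-1 + Z) (u(Z) = (2*Z)*(-1 + Z) = 2*Z*(-1 + Z))
c(X, l) = (l + 2*l*(-1 + l))/(33 + X) (c(X, l) = (l + 2*l*(-1 + l))/(X + 33) = (l + 2*l*(-1 + l))/(33 + X))
(384 + 334)*c(-14, d) = (384 + 334)*(-18*(-1 + 2*(-18))/(33 - 14)) = 718*(-18*(-1 - 36)/19) = 718*(-18*1/19*(-37)) = 718*(666/19) = 478188/19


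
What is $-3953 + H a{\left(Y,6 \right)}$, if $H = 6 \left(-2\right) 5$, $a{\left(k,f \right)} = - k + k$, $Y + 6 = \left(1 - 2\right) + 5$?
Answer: $-3953$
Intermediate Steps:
$Y = -2$ ($Y = -6 + \left(\left(1 - 2\right) + 5\right) = -6 + \left(-1 + 5\right) = -6 + 4 = -2$)
$a{\left(k,f \right)} = 0$
$H = -60$ ($H = \left(-12\right) 5 = -60$)
$-3953 + H a{\left(Y,6 \right)} = -3953 - 0 = -3953 + 0 = -3953$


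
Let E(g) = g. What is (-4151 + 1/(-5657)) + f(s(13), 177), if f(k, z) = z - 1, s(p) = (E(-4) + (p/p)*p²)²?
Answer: -22486576/5657 ≈ -3975.0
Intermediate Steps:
s(p) = (-4 + p²)² (s(p) = (-4 + (p/p)*p²)² = (-4 + 1*p²)² = (-4 + p²)²)
f(k, z) = -1 + z
(-4151 + 1/(-5657)) + f(s(13), 177) = (-4151 + 1/(-5657)) + (-1 + 177) = (-4151 - 1/5657) + 176 = -23482208/5657 + 176 = -22486576/5657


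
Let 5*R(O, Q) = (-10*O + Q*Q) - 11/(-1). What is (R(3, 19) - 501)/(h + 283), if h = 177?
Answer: -2163/2300 ≈ -0.94043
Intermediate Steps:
R(O, Q) = 11/5 - 2*O + Q²/5 (R(O, Q) = ((-10*O + Q*Q) - 11/(-1))/5 = ((-10*O + Q²) - 11*(-1))/5 = ((Q² - 10*O) + 11)/5 = (11 + Q² - 10*O)/5 = 11/5 - 2*O + Q²/5)
(R(3, 19) - 501)/(h + 283) = ((11/5 - 2*3 + (⅕)*19²) - 501)/(177 + 283) = ((11/5 - 6 + (⅕)*361) - 501)/460 = ((11/5 - 6 + 361/5) - 501)*(1/460) = (342/5 - 501)*(1/460) = -2163/5*1/460 = -2163/2300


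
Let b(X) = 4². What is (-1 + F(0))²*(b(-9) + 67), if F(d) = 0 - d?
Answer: 83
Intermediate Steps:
F(d) = -d
b(X) = 16
(-1 + F(0))²*(b(-9) + 67) = (-1 - 1*0)²*(16 + 67) = (-1 + 0)²*83 = (-1)²*83 = 1*83 = 83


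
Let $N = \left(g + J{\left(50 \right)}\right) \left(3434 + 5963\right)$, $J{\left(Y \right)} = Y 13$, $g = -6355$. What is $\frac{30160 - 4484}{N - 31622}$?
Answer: $- \frac{25676}{53641507} \approx -0.00047866$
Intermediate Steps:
$J{\left(Y \right)} = 13 Y$
$N = -53609885$ ($N = \left(-6355 + 13 \cdot 50\right) \left(3434 + 5963\right) = \left(-6355 + 650\right) 9397 = \left(-5705\right) 9397 = -53609885$)
$\frac{30160 - 4484}{N - 31622} = \frac{30160 - 4484}{-53609885 - 31622} = \frac{25676}{-53641507} = 25676 \left(- \frac{1}{53641507}\right) = - \frac{25676}{53641507}$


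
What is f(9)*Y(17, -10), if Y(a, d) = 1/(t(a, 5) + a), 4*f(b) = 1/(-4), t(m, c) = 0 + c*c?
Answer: -1/672 ≈ -0.0014881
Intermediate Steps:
t(m, c) = c² (t(m, c) = 0 + c² = c²)
f(b) = -1/16 (f(b) = (¼)/(-4) = (¼)*(-¼) = -1/16)
Y(a, d) = 1/(25 + a) (Y(a, d) = 1/(5² + a) = 1/(25 + a))
f(9)*Y(17, -10) = -1/(16*(25 + 17)) = -1/16/42 = -1/16*1/42 = -1/672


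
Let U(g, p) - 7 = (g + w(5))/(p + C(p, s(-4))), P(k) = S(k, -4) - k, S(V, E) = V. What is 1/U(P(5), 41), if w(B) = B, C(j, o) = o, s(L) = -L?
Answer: 9/64 ≈ 0.14063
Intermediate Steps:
P(k) = 0 (P(k) = k - k = 0)
U(g, p) = 7 + (5 + g)/(4 + p) (U(g, p) = 7 + (g + 5)/(p - 1*(-4)) = 7 + (5 + g)/(p + 4) = 7 + (5 + g)/(4 + p))
1/U(P(5), 41) = 1/((33 + 0 + 7*41)/(4 + 41)) = 1/((33 + 0 + 287)/45) = 1/((1/45)*320) = 1/(64/9) = 9/64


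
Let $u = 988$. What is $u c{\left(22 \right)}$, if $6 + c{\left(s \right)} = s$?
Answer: $15808$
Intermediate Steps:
$c{\left(s \right)} = -6 + s$
$u c{\left(22 \right)} = 988 \left(-6 + 22\right) = 988 \cdot 16 = 15808$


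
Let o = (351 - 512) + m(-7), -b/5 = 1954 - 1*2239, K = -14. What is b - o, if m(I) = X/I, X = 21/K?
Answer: 22201/14 ≈ 1585.8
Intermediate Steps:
b = 1425 (b = -5*(1954 - 1*2239) = -5*(1954 - 2239) = -5*(-285) = 1425)
X = -3/2 (X = 21/(-14) = 21*(-1/14) = -3/2 ≈ -1.5000)
m(I) = -3/(2*I)
o = -2251/14 (o = (351 - 512) - 3/2/(-7) = -161 - 3/2*(-1/7) = -161 + 3/14 = -2251/14 ≈ -160.79)
b - o = 1425 - 1*(-2251/14) = 1425 + 2251/14 = 22201/14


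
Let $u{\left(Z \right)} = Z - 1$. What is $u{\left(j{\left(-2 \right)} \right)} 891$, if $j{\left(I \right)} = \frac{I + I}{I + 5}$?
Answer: $-2079$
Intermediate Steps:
$j{\left(I \right)} = \frac{2 I}{5 + I}$
$u{\left(Z \right)} = -1 + Z$
$u{\left(j{\left(-2 \right)} \right)} 891 = \left(-1 + 2 \left(-2\right) \frac{1}{5 - 2}\right) 891 = \left(-1 + 2 \left(-2\right) \frac{1}{3}\right) 891 = \left(-1 - \frac{4}{3}\right) 891 = \left(- \frac{7}{3}\right) 891 = -2079$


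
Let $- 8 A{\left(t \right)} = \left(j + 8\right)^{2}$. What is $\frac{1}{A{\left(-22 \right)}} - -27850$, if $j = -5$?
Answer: $\frac{250642}{9} \approx 27849.0$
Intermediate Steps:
$A{\left(t \right)} = - \frac{9}{8}$ ($A{\left(t \right)} = - \frac{\left(-5 + 8\right)^{2}}{8} = - \frac{3^{2}}{8} = \left(- \frac{1}{8}\right) 9 = - \frac{9}{8}$)
$\frac{1}{A{\left(-22 \right)}} - -27850 = \frac{1}{- \frac{9}{8}} - -27850 = - \frac{8}{9} + 27850 = \frac{250642}{9}$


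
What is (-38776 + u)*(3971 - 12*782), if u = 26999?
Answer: 63748901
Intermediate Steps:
(-38776 + u)*(3971 - 12*782) = (-38776 + 26999)*(3971 - 12*782) = -11777*(3971 - 9384) = -11777*(-5413) = 63748901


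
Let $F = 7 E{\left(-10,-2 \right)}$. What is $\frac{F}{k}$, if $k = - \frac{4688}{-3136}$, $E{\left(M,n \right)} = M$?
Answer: $- \frac{13720}{293} \approx -46.826$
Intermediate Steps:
$F = -70$ ($F = 7 \left(-10\right) = -70$)
$k = \frac{293}{196}$ ($k = \left(-4688\right) \left(- \frac{1}{3136}\right) = \frac{293}{196} \approx 1.4949$)
$\frac{F}{k} = - \frac{70}{\frac{293}{196}} = \left(-70\right) \frac{196}{293} = - \frac{13720}{293}$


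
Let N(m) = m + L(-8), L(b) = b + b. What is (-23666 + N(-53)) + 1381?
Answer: -22354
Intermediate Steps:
L(b) = 2*b
N(m) = -16 + m (N(m) = m + 2*(-8) = m - 16 = -16 + m)
(-23666 + N(-53)) + 1381 = (-23666 + (-16 - 53)) + 1381 = (-23666 - 69) + 1381 = -23735 + 1381 = -22354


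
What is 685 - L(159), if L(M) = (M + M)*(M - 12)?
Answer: -46061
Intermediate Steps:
L(M) = 2*M*(-12 + M) (L(M) = (2*M)*(-12 + M) = 2*M*(-12 + M))
685 - L(159) = 685 - 2*159*(-12 + 159) = 685 - 2*159*147 = 685 - 1*46746 = 685 - 46746 = -46061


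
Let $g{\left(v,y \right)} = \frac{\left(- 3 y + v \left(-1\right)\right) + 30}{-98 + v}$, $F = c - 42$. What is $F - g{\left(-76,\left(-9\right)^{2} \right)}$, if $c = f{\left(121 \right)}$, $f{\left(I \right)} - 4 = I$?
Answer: $\frac{14305}{174} \approx 82.213$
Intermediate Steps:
$f{\left(I \right)} = 4 + I$
$c = 125$ ($c = 4 + 121 = 125$)
$F = 83$ ($F = 125 - 42 = 83$)
$g{\left(v,y \right)} = \frac{30 - v - 3 y}{-98 + v}$ ($g{\left(v,y \right)} = \frac{\left(- 3 y - v\right) + 30}{-98 + v} = \frac{\left(- v - 3 y\right) + 30}{-98 + v} = \frac{30 - v - 3 y}{-98 + v}$)
$F - g{\left(-76,\left(-9\right)^{2} \right)} = 83 - \frac{30 - -76 - 3 \left(-9\right)^{2}}{-98 - 76} = 83 - \frac{30 + 76 - 243}{-174} = 83 - - \frac{30 + 76 - 243}{174} = 83 - \left(- \frac{1}{174}\right) \left(-137\right) = 83 - \frac{137}{174} = \frac{14305}{174}$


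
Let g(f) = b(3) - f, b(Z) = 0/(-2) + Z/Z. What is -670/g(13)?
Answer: 335/6 ≈ 55.833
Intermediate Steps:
b(Z) = 1 (b(Z) = 0*(-½) + 1 = 0 + 1 = 1)
g(f) = 1 - f
-670/g(13) = -670/(1 - 1*13) = -670/(1 - 13) = -670/(-12) = -670*(-1/12) = 335/6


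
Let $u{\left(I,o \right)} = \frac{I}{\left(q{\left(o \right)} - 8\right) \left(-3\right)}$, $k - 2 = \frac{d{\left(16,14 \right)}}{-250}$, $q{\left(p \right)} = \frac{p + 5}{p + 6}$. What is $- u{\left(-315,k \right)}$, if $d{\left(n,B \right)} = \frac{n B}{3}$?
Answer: $\frac{303240}{20591} \approx 14.727$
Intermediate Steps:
$d{\left(n,B \right)} = \frac{B n}{3}$ ($d{\left(n,B \right)} = B n \frac{1}{3} = \frac{B n}{3}$)
$q{\left(p \right)} = \frac{5 + p}{6 + p}$
$k = \frac{638}{375}$ ($k = 2 + \frac{\frac{1}{3} \cdot 14 \cdot 16}{-250} = 2 + \frac{224}{3} \left(- \frac{1}{250}\right) = 2 - \frac{112}{375} = \frac{638}{375} \approx 1.7013$)
$u{\left(I,o \right)} = \frac{I}{24 - \frac{3 \left(5 + o\right)}{6 + o}}$ ($u{\left(I,o \right)} = \frac{I}{\left(\frac{5 + o}{6 + o} - 8\right) \left(-3\right)} = \frac{I}{\left(-8 + \frac{5 + o}{6 + o}\right) \left(-3\right)} = \frac{I}{24 - \frac{3 \left(5 + o\right)}{6 + o}}$)
$- u{\left(-315,k \right)} = - \frac{\left(-315\right) \left(6 + \frac{638}{375}\right)}{3 \left(43 + 7 \cdot \frac{638}{375}\right)} = - \frac{\left(-315\right) 2888}{3 \left(43 + \frac{4466}{375}\right) 375} = - \frac{\left(-315\right) 2888}{3 \cdot \frac{20591}{375} \cdot 375} = - \frac{\left(-315\right) 375 \cdot 2888}{3 \cdot 20591 \cdot 375} = \left(-1\right) \left(- \frac{303240}{20591}\right) = \frac{303240}{20591}$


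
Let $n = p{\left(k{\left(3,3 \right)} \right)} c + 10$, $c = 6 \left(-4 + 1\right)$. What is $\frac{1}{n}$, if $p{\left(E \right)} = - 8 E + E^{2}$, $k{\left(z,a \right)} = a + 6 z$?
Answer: $- \frac{1}{4904} \approx -0.00020392$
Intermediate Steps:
$c = -18$ ($c = 6 \left(-3\right) = -18$)
$p{\left(E \right)} = E^{2} - 8 E$
$n = -4904$ ($n = \left(3 + 6 \cdot 3\right) \left(-8 + \left(3 + 6 \cdot 3\right)\right) \left(-18\right) + 10 = \left(3 + 18\right) \left(-8 + \left(3 + 18\right)\right) \left(-18\right) + 10 = 21 \left(-8 + 21\right) \left(-18\right) + 10 = 21 \cdot 13 \left(-18\right) + 10 = 273 \left(-18\right) + 10 = -4914 + 10 = -4904$)
$\frac{1}{n} = \frac{1}{-4904} = - \frac{1}{4904}$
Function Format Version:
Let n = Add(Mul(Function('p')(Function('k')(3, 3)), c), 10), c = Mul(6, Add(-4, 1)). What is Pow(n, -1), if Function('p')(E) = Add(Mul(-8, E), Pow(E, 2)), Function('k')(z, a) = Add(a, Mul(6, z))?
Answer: Rational(-1, 4904) ≈ -0.00020392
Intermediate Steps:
c = -18 (c = Mul(6, -3) = -18)
Function('p')(E) = Add(Pow(E, 2), Mul(-8, E))
n = -4904 (n = Add(Mul(Mul(Add(3, Mul(6, 3)), Add(-8, Add(3, Mul(6, 3)))), -18), 10) = Add(Mul(Mul(Add(3, 18), Add(-8, Add(3, 18))), -18), 10) = Add(Mul(Mul(21, Add(-8, 21)), -18), 10) = Add(Mul(Mul(21, 13), -18), 10) = Add(Mul(273, -18), 10) = Add(-4914, 10) = -4904)
Pow(n, -1) = Pow(-4904, -1) = Rational(-1, 4904)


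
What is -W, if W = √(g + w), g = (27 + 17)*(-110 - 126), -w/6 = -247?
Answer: -I*√8902 ≈ -94.35*I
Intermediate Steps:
w = 1482 (w = -6*(-247) = 1482)
g = -10384 (g = 44*(-236) = -10384)
W = I*√8902 (W = √(-10384 + 1482) = √(-8902) = I*√8902 ≈ 94.35*I)
-W = -I*√8902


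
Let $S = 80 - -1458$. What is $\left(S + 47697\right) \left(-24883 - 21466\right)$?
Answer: $-2281993015$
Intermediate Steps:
$S = 1538$ ($S = 80 + 1458 = 1538$)
$\left(S + 47697\right) \left(-24883 - 21466\right) = \left(1538 + 47697\right) \left(-24883 - 21466\right) = 49235 \left(-46349\right) = -2281993015$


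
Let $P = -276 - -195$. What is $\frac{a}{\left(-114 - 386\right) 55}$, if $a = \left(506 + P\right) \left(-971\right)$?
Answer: $\frac{16507}{1100} \approx 15.006$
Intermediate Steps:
$P = -81$ ($P = -276 + 195 = -81$)
$a = -412675$ ($a = \left(506 - 81\right) \left(-971\right) = 425 \left(-971\right) = -412675$)
$\frac{a}{\left(-114 - 386\right) 55} = - \frac{412675}{\left(-114 - 386\right) 55} = - \frac{412675}{\left(-500\right) 55} = - \frac{412675}{-27500} = \left(-412675\right) \left(- \frac{1}{27500}\right) = \frac{16507}{1100}$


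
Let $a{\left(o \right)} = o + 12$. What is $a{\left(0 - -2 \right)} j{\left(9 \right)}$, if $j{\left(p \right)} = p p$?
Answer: $1134$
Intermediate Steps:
$a{\left(o \right)} = 12 + o$
$j{\left(p \right)} = p^{2}$
$a{\left(0 - -2 \right)} j{\left(9 \right)} = \left(12 + \left(0 - -2\right)\right) 9^{2} = \left(12 + \left(0 + 2\right)\right) 81 = \left(12 + 2\right) 81 = 14 \cdot 81 = 1134$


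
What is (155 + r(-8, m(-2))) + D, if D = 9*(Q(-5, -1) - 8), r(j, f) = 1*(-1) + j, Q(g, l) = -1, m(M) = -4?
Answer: 65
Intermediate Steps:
r(j, f) = -1 + j
D = -81 (D = 9*(-1 - 8) = 9*(-9) = -81)
(155 + r(-8, m(-2))) + D = (155 + (-1 - 8)) - 81 = (155 - 9) - 81 = 146 - 81 = 65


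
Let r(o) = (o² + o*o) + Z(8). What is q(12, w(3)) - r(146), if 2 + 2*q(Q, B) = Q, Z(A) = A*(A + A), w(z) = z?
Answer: -42755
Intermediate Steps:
Z(A) = 2*A² (Z(A) = A*(2*A) = 2*A²)
q(Q, B) = -1 + Q/2
r(o) = 128 + 2*o² (r(o) = (o² + o*o) + 2*8² = (o² + o²) + 2*64 = 2*o² + 128 = 128 + 2*o²)
q(12, w(3)) - r(146) = (-1 + (½)*12) - (128 + 2*146²) = (-1 + 6) - (128 + 2*21316) = 5 - (128 + 42632) = 5 - 1*42760 = 5 - 42760 = -42755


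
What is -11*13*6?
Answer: -858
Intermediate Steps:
-11*13*6 = -143*6 = -858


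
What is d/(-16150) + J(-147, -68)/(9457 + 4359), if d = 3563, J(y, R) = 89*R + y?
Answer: -74670129/111564200 ≈ -0.66930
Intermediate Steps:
J(y, R) = y + 89*R
d/(-16150) + J(-147, -68)/(9457 + 4359) = 3563/(-16150) + (-147 + 89*(-68))/(9457 + 4359) = 3563*(-1/16150) + (-147 - 6052)/13816 = -3563/16150 - 6199*1/13816 = -3563/16150 - 6199/13816 = -74670129/111564200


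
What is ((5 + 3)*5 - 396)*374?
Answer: -133144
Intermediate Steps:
((5 + 3)*5 - 396)*374 = (8*5 - 396)*374 = (40 - 396)*374 = -356*374 = -133144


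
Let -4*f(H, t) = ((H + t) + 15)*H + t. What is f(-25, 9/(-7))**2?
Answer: 966289/196 ≈ 4930.0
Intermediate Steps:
f(H, t) = -t/4 - H*(15 + H + t)/4 (f(H, t) = -(((H + t) + 15)*H + t)/4 = -((15 + H + t)*H + t)/4 = -(H*(15 + H + t) + t)/4 = -(t + H*(15 + H + t))/4 = -t/4 - H*(15 + H + t)/4)
f(-25, 9/(-7))**2 = (-15/4*(-25) - 9/(4*(-7)) - 1/4*(-25)**2 - 1/4*(-25)*9/(-7))**2 = (375/4 - 9*(-1)/(4*7) - 1/4*625 - 1/4*(-25)*9*(-1/7))**2 = (375/4 - 1/4*(-9/7) - 625/4 - 1/4*(-25)*(-9/7))**2 = (375/4 + 9/28 - 625/4 - 225/28)**2 = (-983/14)**2 = 966289/196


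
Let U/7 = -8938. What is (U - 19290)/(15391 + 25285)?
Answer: -20464/10169 ≈ -2.0124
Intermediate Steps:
U = -62566 (U = 7*(-8938) = -62566)
(U - 19290)/(15391 + 25285) = (-62566 - 19290)/(15391 + 25285) = -81856/40676 = -81856*1/40676 = -20464/10169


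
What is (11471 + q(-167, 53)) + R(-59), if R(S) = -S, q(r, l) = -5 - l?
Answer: 11472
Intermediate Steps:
(11471 + q(-167, 53)) + R(-59) = (11471 + (-5 - 1*53)) - 1*(-59) = (11471 + (-5 - 53)) + 59 = (11471 - 58) + 59 = 11413 + 59 = 11472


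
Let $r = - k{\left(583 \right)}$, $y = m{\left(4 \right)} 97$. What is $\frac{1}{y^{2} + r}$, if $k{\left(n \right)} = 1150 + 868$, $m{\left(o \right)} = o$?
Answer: $\frac{1}{148526} \approx 6.7328 \cdot 10^{-6}$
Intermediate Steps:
$k{\left(n \right)} = 2018$
$y = 388$ ($y = 4 \cdot 97 = 388$)
$r = -2018$ ($r = \left(-1\right) 2018 = -2018$)
$\frac{1}{y^{2} + r} = \frac{1}{388^{2} - 2018} = \frac{1}{150544 - 2018} = \frac{1}{148526}$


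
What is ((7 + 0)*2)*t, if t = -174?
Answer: -2436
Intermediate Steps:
((7 + 0)*2)*t = ((7 + 0)*2)*(-174) = (7*2)*(-174) = 14*(-174) = -2436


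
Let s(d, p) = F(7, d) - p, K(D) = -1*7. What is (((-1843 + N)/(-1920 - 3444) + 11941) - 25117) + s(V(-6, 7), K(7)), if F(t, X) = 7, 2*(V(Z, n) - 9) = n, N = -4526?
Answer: -23531533/1788 ≈ -13161.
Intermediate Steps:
V(Z, n) = 9 + n/2
K(D) = -7
s(d, p) = 7 - p
(((-1843 + N)/(-1920 - 3444) + 11941) - 25117) + s(V(-6, 7), K(7)) = (((-1843 - 4526)/(-1920 - 3444) + 11941) - 25117) + (7 - 1*(-7)) = ((-6369/(-5364) + 11941) - 25117) + (7 + 7) = ((-6369*(-1/5364) + 11941) - 25117) + 14 = ((2123/1788 + 11941) - 25117) + 14 = (21352631/1788 - 25117) + 14 = -23556565/1788 + 14 = -23531533/1788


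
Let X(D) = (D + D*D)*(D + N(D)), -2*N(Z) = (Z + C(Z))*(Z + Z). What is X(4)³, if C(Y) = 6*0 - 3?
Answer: 0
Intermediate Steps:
C(Y) = -3 (C(Y) = 0 - 3 = -3)
N(Z) = -Z*(-3 + Z) (N(Z) = -(Z - 3)*(Z + Z)/2 = -(-3 + Z)*2*Z/2 = -Z*(-3 + Z))
X(D) = (D + D²)*(D + D*(3 - D)) (X(D) = (D + D*D)*(D + D*(3 - D)) = (D + D²)*(D + D*(3 - D)))
X(4)³ = (4²*(4 - 1*4*(-3 + 4)))³ = (16*(4 - 1*4*1))³ = (16*(4 - 4))³ = (16*0)³ = 0³ = 0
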